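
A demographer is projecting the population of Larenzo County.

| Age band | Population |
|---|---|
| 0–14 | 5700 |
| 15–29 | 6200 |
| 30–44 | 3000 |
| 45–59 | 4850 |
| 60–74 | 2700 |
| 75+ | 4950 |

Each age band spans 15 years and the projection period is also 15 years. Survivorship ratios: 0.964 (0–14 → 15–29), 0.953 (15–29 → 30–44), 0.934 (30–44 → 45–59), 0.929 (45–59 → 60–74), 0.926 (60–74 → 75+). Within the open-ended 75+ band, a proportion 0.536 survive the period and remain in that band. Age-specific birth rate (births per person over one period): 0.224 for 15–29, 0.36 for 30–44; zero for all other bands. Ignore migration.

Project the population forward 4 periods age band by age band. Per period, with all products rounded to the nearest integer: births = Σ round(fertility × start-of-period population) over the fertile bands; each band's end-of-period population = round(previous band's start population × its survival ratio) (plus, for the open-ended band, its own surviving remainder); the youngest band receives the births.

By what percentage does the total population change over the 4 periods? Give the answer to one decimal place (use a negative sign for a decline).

-21.0

Period 1.
Births: 6200 × 0.224 = 1389, 3000 × 0.36 = 1080 ⇒ total 2469
15–29: 5700 × 0.964 = 5495
30–44: 6200 × 0.953 = 5909
45–59: 3000 × 0.934 = 2802
60–74: 4850 × 0.929 = 4506
75+: 2700 × 0.926 + 4950 × 0.536 = 2500 + 2653 = 5153
→ [2469, 5495, 5909, 2802, 4506, 5153]
Period 2.
Births: 5495 × 0.224 = 1231, 5909 × 0.36 = 2127 ⇒ total 3358
15–29: 2469 × 0.964 = 2380
30–44: 5495 × 0.953 = 5237
45–59: 5909 × 0.934 = 5519
60–74: 2802 × 0.929 = 2603
75+: 4506 × 0.926 + 5153 × 0.536 = 4173 + 2762 = 6935
→ [3358, 2380, 5237, 5519, 2603, 6935]
Period 3.
Births: 2380 × 0.224 = 533, 5237 × 0.36 = 1885 ⇒ total 2418
15–29: 3358 × 0.964 = 3237
30–44: 2380 × 0.953 = 2268
45–59: 5237 × 0.934 = 4891
60–74: 5519 × 0.929 = 5127
75+: 2603 × 0.926 + 6935 × 0.536 = 2410 + 3717 = 6127
→ [2418, 3237, 2268, 4891, 5127, 6127]
Period 4.
Births: 3237 × 0.224 = 725, 2268 × 0.36 = 816 ⇒ total 1541
15–29: 2418 × 0.964 = 2331
30–44: 3237 × 0.953 = 3085
45–59: 2268 × 0.934 = 2118
60–74: 4891 × 0.929 = 4544
75+: 5127 × 0.926 + 6127 × 0.536 = 4748 + 3284 = 8032
→ [1541, 2331, 3085, 2118, 4544, 8032]
Total: 27400 → 21651; change = -5749; percentage change = -21.0%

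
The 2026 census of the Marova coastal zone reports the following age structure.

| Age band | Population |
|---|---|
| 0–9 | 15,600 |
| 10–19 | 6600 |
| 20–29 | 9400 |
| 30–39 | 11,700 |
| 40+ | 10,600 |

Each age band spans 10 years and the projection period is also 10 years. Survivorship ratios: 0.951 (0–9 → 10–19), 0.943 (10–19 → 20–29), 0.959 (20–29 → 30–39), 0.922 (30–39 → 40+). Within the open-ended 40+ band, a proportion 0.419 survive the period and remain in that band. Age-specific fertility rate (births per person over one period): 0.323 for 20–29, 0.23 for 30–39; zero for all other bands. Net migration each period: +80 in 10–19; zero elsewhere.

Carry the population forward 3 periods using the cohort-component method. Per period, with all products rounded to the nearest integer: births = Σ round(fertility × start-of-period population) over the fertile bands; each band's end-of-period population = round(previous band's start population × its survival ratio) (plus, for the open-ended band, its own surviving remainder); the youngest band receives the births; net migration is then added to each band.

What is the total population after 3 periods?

Numbering the groups 1..5 from youngest to oldest:
— Period 1 —
Births: 9400 × 0.323 = 3036 ; 11700 × 0.23 = 2691 → 5727
Group 2: 15600 × 0.951 = 14836
Group 3: 6600 × 0.943 = 6224
Group 4: 9400 × 0.959 = 9015
Group 5: 11700 × 0.922 + 10600 × 0.419 = 10787 + 4441 = 15228
Net migration: Group 2 + 80 → 14916
End of period: [5727, 14916, 6224, 9015, 15228]
— Period 2 —
Births: 6224 × 0.323 = 2010 ; 9015 × 0.23 = 2073 → 4083
Group 2: 5727 × 0.951 = 5446
Group 3: 14916 × 0.943 = 14066
Group 4: 6224 × 0.959 = 5969
Group 5: 9015 × 0.922 + 15228 × 0.419 = 8312 + 6381 = 14693
Net migration: Group 2 + 80 → 5526
End of period: [4083, 5526, 14066, 5969, 14693]
— Period 3 —
Births: 14066 × 0.323 = 4543 ; 5969 × 0.23 = 1373 → 5916
Group 2: 4083 × 0.951 = 3883
Group 3: 5526 × 0.943 = 5211
Group 4: 14066 × 0.959 = 13489
Group 5: 5969 × 0.922 + 14693 × 0.419 = 5503 + 6156 = 11659
Net migration: Group 2 + 80 → 3963
End of period: [5916, 3963, 5211, 13489, 11659]
Total after period 3: 5916 + 3963 + 5211 + 13489 + 11659 = 40238

40238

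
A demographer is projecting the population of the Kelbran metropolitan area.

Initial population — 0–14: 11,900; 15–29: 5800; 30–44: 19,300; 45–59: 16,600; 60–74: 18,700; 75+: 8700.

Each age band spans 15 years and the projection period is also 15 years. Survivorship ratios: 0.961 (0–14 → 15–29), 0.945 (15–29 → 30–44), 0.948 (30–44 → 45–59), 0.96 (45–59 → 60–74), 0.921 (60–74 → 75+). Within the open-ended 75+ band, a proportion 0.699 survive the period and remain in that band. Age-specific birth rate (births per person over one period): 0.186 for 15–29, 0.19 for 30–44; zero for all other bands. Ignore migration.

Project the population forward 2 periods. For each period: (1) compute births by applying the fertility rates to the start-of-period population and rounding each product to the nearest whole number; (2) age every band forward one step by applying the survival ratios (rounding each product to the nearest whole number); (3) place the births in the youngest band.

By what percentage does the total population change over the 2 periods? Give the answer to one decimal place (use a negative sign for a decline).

Period 1:
Births: 5800 × 0.186 = 1079, 19300 × 0.19 = 3667 → 4746
15–29: 11900 × 0.961 = 11436
30–44: 5800 × 0.945 = 5481
45–59: 19300 × 0.948 = 18296
60–74: 16600 × 0.96 = 15936
75+: 18700 × 0.921 + 8700 × 0.699 = 17223 + 6081 = 23304
→ [4746, 11436, 5481, 18296, 15936, 23304]
Period 2:
Births: 11436 × 0.186 = 2127, 5481 × 0.19 = 1041 → 3168
15–29: 4746 × 0.961 = 4561
30–44: 11436 × 0.945 = 10807
45–59: 5481 × 0.948 = 5196
60–74: 18296 × 0.96 = 17564
75+: 15936 × 0.921 + 23304 × 0.699 = 14677 + 16289 = 30966
→ [3168, 4561, 10807, 5196, 17564, 30966]
Total: 81000 → 72262; change = -8738; percentage change = -10.8%

-10.8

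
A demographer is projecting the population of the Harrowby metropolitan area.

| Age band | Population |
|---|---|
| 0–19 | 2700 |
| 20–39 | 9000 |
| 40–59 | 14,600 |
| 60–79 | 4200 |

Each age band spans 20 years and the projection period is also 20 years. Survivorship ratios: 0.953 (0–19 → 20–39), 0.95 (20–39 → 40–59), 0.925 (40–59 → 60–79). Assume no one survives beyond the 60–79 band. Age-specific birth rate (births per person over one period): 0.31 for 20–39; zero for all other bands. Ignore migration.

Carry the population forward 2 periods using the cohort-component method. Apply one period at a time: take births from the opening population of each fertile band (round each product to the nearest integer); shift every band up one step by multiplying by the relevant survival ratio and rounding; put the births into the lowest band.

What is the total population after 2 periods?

(Groups numbered youngest = 1 to oldest = 4.)
— Period 1 —
Births: 9000 * 0.31 = 2790
Group 2: 2700 * 0.953 = 2573
Group 3: 9000 * 0.95 = 8550
Group 4: 14600 * 0.925 = 13505
→ [2790, 2573, 8550, 13505]
— Period 2 —
Births: 2573 * 0.31 = 798
Group 2: 2790 * 0.953 = 2659
Group 3: 2573 * 0.95 = 2444
Group 4: 8550 * 0.925 = 7909
→ [798, 2659, 2444, 7909]
Total after period 2: 798 + 2659 + 2444 + 7909 = 13810

13810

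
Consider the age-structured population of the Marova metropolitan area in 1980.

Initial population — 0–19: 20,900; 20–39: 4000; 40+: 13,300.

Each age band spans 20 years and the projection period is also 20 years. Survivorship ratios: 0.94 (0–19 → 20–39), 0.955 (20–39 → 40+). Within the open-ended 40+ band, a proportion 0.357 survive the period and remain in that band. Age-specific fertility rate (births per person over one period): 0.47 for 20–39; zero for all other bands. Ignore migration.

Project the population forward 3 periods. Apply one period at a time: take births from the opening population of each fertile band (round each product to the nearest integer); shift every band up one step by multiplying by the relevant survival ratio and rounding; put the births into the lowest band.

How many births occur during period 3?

830

After projecting period 1:
Births: 4000 * 0.47 = 1880
20–39: 20900 * 0.94 = 19646
40+: 4000 * 0.955 + 13300 * 0.357 = 3820 + 4748 = 8568
→ [1880, 19646, 8568]
After projecting period 2:
Births: 19646 * 0.47 = 9234
20–39: 1880 * 0.94 = 1767
40+: 19646 * 0.955 + 8568 * 0.357 = 18762 + 3059 = 21821
→ [9234, 1767, 21821]
After projecting period 3:
Births: 1767 * 0.47 = 830
20–39: 9234 * 0.94 = 8680
40+: 1767 * 0.955 + 21821 * 0.357 = 1687 + 7790 = 9477
→ [830, 8680, 9477]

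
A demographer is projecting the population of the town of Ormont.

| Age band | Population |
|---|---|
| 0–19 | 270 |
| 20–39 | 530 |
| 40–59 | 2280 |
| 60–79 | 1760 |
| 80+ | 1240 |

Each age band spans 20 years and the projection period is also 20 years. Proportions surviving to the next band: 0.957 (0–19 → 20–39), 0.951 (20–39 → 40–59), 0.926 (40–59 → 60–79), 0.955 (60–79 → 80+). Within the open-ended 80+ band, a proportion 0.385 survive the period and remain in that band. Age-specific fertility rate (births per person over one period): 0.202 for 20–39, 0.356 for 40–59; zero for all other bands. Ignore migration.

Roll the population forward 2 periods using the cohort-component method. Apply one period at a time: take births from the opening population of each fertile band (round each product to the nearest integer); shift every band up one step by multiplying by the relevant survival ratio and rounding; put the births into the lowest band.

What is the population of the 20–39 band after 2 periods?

879

Call the groups 1 to 5, youngest first.
Period 1.
Births: 530 * 0.202 = 107 ; 2280 * 0.356 = 812 — total 919
Group 2: 270 * 0.957 = 258
Group 3: 530 * 0.951 = 504
Group 4: 2280 * 0.926 = 2111
Group 5: 1760 * 0.955 + 1240 * 0.385 = 1681 + 477 = 2158
Giving 919 / 258 / 504 / 2111 / 2158.
Period 2.
Births: 258 * 0.202 = 52 ; 504 * 0.356 = 179 — total 231
Group 2: 919 * 0.957 = 879
Group 3: 258 * 0.951 = 245
Group 4: 504 * 0.926 = 467
Group 5: 2111 * 0.955 + 2158 * 0.385 = 2016 + 831 = 2847
Giving 231 / 879 / 245 / 467 / 2847.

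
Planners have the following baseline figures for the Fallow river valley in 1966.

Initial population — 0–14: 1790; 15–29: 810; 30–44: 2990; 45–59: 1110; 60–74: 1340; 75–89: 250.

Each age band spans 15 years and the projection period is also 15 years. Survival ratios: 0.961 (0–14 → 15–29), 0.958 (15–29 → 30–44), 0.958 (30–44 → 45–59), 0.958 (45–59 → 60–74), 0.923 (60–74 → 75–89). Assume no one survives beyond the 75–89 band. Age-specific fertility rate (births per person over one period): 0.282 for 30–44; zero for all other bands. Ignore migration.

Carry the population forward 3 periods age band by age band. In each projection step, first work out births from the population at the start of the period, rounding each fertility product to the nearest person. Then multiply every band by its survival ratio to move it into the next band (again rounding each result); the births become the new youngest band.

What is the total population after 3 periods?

Let band 1 be 0–14 through band 6 = 75–89.
— Period 1 —
Births: 2990 × 0.282 = 843
Band 2: 1790 × 0.961 = 1720
Band 3: 810 × 0.958 = 776
Band 4: 2990 × 0.958 = 2864
Band 5: 1110 × 0.958 = 1063
Band 6: 1340 × 0.923 = 1237
End of period: [843, 1720, 776, 2864, 1063, 1237]
— Period 2 —
Births: 776 × 0.282 = 219
Band 2: 843 × 0.961 = 810
Band 3: 1720 × 0.958 = 1648
Band 4: 776 × 0.958 = 743
Band 5: 2864 × 0.958 = 2744
Band 6: 1063 × 0.923 = 981
End of period: [219, 810, 1648, 743, 2744, 981]
— Period 3 —
Births: 1648 × 0.282 = 465
Band 2: 219 × 0.961 = 210
Band 3: 810 × 0.958 = 776
Band 4: 1648 × 0.958 = 1579
Band 5: 743 × 0.958 = 712
Band 6: 2744 × 0.923 = 2533
End of period: [465, 210, 776, 1579, 712, 2533]
Total after period 3: 465 + 210 + 776 + 1579 + 712 + 2533 = 6275

6275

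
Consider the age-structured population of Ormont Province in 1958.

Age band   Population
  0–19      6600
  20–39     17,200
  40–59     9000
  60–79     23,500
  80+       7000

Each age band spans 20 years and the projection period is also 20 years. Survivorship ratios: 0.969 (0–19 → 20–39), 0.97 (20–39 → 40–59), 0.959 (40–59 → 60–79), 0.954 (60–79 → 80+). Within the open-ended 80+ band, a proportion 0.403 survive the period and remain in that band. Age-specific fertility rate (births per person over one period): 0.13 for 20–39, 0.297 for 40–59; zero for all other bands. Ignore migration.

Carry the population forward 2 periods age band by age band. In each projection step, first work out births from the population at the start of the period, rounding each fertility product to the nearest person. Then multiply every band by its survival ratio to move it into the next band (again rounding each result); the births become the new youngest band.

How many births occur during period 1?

Call the bands 1 to 5, youngest first.
After projecting period 1:
Births: 17200 * 0.13 = 2236, 9000 * 0.297 = 2673 → total 4909
Band 2: 6600 * 0.969 = 6395
Band 3: 17200 * 0.97 = 16684
Band 4: 9000 * 0.959 = 8631
Band 5: 23500 * 0.954 + 7000 * 0.403 = 22419 + 2821 = 25240
Giving 4909 / 6395 / 16684 / 8631 / 25240.

4909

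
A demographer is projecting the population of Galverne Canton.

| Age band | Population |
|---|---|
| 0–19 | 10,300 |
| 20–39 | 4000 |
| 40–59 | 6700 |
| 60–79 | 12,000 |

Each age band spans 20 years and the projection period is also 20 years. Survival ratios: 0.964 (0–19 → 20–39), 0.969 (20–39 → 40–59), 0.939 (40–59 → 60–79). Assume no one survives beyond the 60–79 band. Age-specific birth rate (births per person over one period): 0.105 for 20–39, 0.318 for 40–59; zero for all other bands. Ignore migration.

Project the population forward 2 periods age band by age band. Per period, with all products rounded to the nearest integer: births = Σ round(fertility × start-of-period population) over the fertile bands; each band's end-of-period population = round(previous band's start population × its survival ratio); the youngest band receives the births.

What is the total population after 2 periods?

17996

(Bands numbered youngest = 1 to oldest = 4.)
Period 1.
Births: 4000 × 0.105 = 420, 6700 × 0.318 = 2131 — total 2551
Band 2: 10300 × 0.964 = 9929
Band 3: 4000 × 0.969 = 3876
Band 4: 6700 × 0.939 = 6291
→ [2551, 9929, 3876, 6291]
Period 2.
Births: 9929 × 0.105 = 1043, 3876 × 0.318 = 1233 — total 2276
Band 2: 2551 × 0.964 = 2459
Band 3: 9929 × 0.969 = 9621
Band 4: 3876 × 0.939 = 3640
→ [2276, 2459, 9621, 3640]
Total after period 2: 2276 + 2459 + 9621 + 3640 = 17996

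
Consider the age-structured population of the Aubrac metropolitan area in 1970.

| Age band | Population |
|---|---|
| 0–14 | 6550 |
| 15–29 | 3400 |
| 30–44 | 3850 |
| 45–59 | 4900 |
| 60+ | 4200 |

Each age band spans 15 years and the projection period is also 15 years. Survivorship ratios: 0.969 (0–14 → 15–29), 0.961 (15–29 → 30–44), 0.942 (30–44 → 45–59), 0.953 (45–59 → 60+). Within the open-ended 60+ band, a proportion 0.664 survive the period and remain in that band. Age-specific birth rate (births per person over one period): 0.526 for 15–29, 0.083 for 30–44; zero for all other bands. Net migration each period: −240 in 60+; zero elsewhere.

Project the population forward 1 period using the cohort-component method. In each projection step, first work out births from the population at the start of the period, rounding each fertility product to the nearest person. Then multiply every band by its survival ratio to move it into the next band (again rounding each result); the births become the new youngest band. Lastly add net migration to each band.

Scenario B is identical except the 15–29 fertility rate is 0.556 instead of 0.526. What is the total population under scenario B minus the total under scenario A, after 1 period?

[period 1]
Births: 3400 × 0.526 = 1788  |  3850 × 0.083 = 320 ⇒ total 2108
15–29: 6550 × 0.969 = 6347
30–44: 3400 × 0.961 = 3267
45–59: 3850 × 0.942 = 3627
60+: 4900 × 0.953 + 4200 × 0.664 = 4670 + 2789 = 7459
Net migration: 60+ − 240 → 7219
Giving 2108 / 6347 / 3267 / 3627 / 7219.
Scenario A total after 1 period: 22568
Scenario B projection —
[period 1]
Births: 3400 × 0.556 = 1890  |  3850 × 0.083 = 320 ⇒ total 2210
15–29: 6550 × 0.969 = 6347
30–44: 3400 × 0.961 = 3267
45–59: 3850 × 0.942 = 3627
60+: 4900 × 0.953 + 4200 × 0.664 = 4670 + 2789 = 7459
Net migration: 60+ − 240 → 7219
Giving 2210 / 6347 / 3267 / 3627 / 7219.
Scenario B total after 1 period: 22670
Difference B − A = 22670 − 22568 = 102

102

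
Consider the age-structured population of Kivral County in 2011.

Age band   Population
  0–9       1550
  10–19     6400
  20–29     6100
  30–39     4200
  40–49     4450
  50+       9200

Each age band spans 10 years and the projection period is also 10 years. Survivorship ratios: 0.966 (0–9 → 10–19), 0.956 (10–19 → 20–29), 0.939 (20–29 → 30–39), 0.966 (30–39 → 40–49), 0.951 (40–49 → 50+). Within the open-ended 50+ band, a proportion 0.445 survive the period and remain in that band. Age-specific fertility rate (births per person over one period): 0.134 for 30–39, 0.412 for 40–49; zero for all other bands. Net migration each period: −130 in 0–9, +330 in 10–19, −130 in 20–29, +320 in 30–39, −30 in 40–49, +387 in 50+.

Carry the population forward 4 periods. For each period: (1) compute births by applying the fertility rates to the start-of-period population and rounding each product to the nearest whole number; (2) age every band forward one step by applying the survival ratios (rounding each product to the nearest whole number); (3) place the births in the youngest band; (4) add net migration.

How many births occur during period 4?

2599

(Bands numbered youngest = 1 to oldest = 6.)
Period 1.
Births: 4200 × 0.134 = 563 ; 4450 × 0.412 = 1833 — total 2396
Band 2: 1550 × 0.966 = 1497
Band 3: 6400 × 0.956 = 6118
Band 4: 6100 × 0.939 = 5728
Band 5: 4200 × 0.966 = 4057
Band 6: 4450 × 0.951 + 9200 × 0.445 = 4232 + 4094 = 8326
Net migration: Band 1 − 130 → 2266; Band 2 + 330 → 1827; Band 3 − 130 → 5988; Band 4 + 320 → 6048; Band 5 − 30 → 4027; Band 6 + 387 → 8713
End of period: [2266, 1827, 5988, 6048, 4027, 8713]
Period 2.
Births: 6048 × 0.134 = 810 ; 4027 × 0.412 = 1659 — total 2469
Band 2: 2266 × 0.966 = 2189
Band 3: 1827 × 0.956 = 1747
Band 4: 5988 × 0.939 = 5623
Band 5: 6048 × 0.966 = 5842
Band 6: 4027 × 0.951 + 8713 × 0.445 = 3830 + 3877 = 7707
Net migration: Band 1 − 130 → 2339; Band 2 + 330 → 2519; Band 3 − 130 → 1617; Band 4 + 320 → 5943; Band 5 − 30 → 5812; Band 6 + 387 → 8094
End of period: [2339, 2519, 1617, 5943, 5812, 8094]
Period 3.
Births: 5943 × 0.134 = 796 ; 5812 × 0.412 = 2395 — total 3191
Band 2: 2339 × 0.966 = 2259
Band 3: 2519 × 0.956 = 2408
Band 4: 1617 × 0.939 = 1518
Band 5: 5943 × 0.966 = 5741
Band 6: 5812 × 0.951 + 8094 × 0.445 = 5527 + 3602 = 9129
Net migration: Band 1 − 130 → 3061; Band 2 + 330 → 2589; Band 3 − 130 → 2278; Band 4 + 320 → 1838; Band 5 − 30 → 5711; Band 6 + 387 → 9516
End of period: [3061, 2589, 2278, 1838, 5711, 9516]
Period 4.
Births: 1838 × 0.134 = 246 ; 5711 × 0.412 = 2353 — total 2599
Band 2: 3061 × 0.966 = 2957
Band 3: 2589 × 0.956 = 2475
Band 4: 2278 × 0.939 = 2139
Band 5: 1838 × 0.966 = 1776
Band 6: 5711 × 0.951 + 9516 × 0.445 = 5431 + 4235 = 9666
Net migration: Band 1 − 130 → 2469; Band 2 + 330 → 3287; Band 3 − 130 → 2345; Band 4 + 320 → 2459; Band 5 − 30 → 1746; Band 6 + 387 → 10053
End of period: [2469, 3287, 2345, 2459, 1746, 10053]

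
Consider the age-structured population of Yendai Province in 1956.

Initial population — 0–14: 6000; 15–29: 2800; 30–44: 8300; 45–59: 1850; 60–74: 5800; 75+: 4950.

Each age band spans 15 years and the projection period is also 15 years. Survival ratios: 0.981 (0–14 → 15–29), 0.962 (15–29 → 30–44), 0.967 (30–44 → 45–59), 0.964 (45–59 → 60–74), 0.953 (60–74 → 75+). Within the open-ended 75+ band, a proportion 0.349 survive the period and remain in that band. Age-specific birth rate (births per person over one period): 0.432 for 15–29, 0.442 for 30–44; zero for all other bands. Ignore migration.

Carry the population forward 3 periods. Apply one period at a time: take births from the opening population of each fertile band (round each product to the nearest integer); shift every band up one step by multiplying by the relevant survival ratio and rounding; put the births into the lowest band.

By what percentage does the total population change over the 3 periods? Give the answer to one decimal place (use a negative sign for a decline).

-0.1

Call the bands 1 to 6, youngest first.
— Period 1 —
Births: 2800 * 0.432 = 1210  |  8300 * 0.442 = 3669 — total 4879
Band 2: 6000 * 0.981 = 5886
Band 3: 2800 * 0.962 = 2694
Band 4: 8300 * 0.967 = 8026
Band 5: 1850 * 0.964 = 1783
Band 6: 5800 * 0.953 + 4950 * 0.349 = 5527 + 1728 = 7255
Population now: 0–14=4879, 15–29=5886, 30–44=2694, 45–59=8026, 60–74=1783, 75+=7255
— Period 2 —
Births: 5886 * 0.432 = 2543  |  2694 * 0.442 = 1191 — total 3734
Band 2: 4879 * 0.981 = 4786
Band 3: 5886 * 0.962 = 5662
Band 4: 2694 * 0.967 = 2605
Band 5: 8026 * 0.964 = 7737
Band 6: 1783 * 0.953 + 7255 * 0.349 = 1699 + 2532 = 4231
Population now: 0–14=3734, 15–29=4786, 30–44=5662, 45–59=2605, 60–74=7737, 75+=4231
— Period 3 —
Births: 4786 * 0.432 = 2068  |  5662 * 0.442 = 2503 — total 4571
Band 2: 3734 * 0.981 = 3663
Band 3: 4786 * 0.962 = 4604
Band 4: 5662 * 0.967 = 5475
Band 5: 2605 * 0.964 = 2511
Band 6: 7737 * 0.953 + 4231 * 0.349 = 7373 + 1477 = 8850
Population now: 0–14=4571, 15–29=3663, 30–44=4604, 45–59=5475, 60–74=2511, 75+=8850
Total: 29700 → 29674; change = -26; percentage change = -0.1%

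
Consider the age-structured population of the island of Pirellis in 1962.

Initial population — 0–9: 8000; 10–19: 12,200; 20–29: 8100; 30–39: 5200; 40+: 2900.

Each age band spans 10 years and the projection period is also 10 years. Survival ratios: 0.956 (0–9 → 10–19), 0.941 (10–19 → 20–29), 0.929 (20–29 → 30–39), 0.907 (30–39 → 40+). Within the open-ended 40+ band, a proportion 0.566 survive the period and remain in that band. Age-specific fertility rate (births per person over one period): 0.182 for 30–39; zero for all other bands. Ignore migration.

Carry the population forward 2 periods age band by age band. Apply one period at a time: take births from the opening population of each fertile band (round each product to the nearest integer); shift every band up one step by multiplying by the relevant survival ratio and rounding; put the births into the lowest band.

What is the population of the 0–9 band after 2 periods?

— Period 1 —
Births: 5200 * 0.182 = 946
10–19: 8000 * 0.956 = 7648
20–29: 12200 * 0.941 = 11480
30–39: 8100 * 0.929 = 7525
40+: 5200 * 0.907 + 2900 * 0.566 = 4716 + 1641 = 6357
Population now: 0–9=946, 10–19=7648, 20–29=11480, 30–39=7525, 40+=6357
— Period 2 —
Births: 7525 * 0.182 = 1370
10–19: 946 * 0.956 = 904
20–29: 7648 * 0.941 = 7197
30–39: 11480 * 0.929 = 10665
40+: 7525 * 0.907 + 6357 * 0.566 = 6825 + 3598 = 10423
Population now: 0–9=1370, 10–19=904, 20–29=7197, 30–39=10665, 40+=10423

1370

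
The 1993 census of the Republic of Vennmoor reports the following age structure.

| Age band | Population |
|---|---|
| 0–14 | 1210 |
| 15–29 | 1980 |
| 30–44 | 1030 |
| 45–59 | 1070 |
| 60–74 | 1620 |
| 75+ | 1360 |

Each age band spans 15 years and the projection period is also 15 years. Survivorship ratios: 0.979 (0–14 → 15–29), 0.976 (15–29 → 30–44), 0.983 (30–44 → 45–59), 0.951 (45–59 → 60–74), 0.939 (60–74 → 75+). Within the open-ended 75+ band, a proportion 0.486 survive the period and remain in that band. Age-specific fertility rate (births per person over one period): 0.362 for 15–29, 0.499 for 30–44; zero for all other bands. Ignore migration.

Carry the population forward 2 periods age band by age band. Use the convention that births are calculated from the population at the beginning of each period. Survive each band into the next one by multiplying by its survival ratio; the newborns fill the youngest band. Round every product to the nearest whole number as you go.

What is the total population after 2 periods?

8632

Call the groups 1 to 6, youngest first.
Period 1.
Births: 1980 × 0.362 = 717, 1030 × 0.499 = 514 — total 1231
Group 2: 1210 × 0.979 = 1185
Group 3: 1980 × 0.976 = 1932
Group 4: 1030 × 0.983 = 1012
Group 5: 1070 × 0.951 = 1018
Group 6: 1620 × 0.939 + 1360 × 0.486 = 1521 + 661 = 2182
Giving 1231 / 1185 / 1932 / 1012 / 1018 / 2182.
Period 2.
Births: 1185 × 0.362 = 429, 1932 × 0.499 = 964 — total 1393
Group 2: 1231 × 0.979 = 1205
Group 3: 1185 × 0.976 = 1157
Group 4: 1932 × 0.983 = 1899
Group 5: 1012 × 0.951 = 962
Group 6: 1018 × 0.939 + 2182 × 0.486 = 956 + 1060 = 2016
Giving 1393 / 1205 / 1157 / 1899 / 962 / 2016.
Total after period 2: 1393 + 1205 + 1157 + 1899 + 962 + 2016 = 8632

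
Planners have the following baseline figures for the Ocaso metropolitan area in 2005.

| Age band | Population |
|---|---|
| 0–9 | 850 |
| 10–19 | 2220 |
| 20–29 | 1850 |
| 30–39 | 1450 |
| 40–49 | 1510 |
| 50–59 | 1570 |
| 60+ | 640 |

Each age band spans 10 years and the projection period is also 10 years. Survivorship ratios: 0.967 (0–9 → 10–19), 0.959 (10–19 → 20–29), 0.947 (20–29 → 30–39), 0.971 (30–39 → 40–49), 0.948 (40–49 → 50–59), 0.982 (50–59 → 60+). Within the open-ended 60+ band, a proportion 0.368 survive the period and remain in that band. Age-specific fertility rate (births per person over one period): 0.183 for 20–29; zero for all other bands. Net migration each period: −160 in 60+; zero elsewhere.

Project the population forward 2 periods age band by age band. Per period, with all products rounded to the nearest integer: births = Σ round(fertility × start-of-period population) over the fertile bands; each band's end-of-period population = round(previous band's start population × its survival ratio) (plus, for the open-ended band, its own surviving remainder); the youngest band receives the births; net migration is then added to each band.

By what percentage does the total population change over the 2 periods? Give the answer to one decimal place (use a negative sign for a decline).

-16.8

Period 1.
Births: 1850 × 0.183 = 339
10–19: 850 × 0.967 = 822
20–29: 2220 × 0.959 = 2129
30–39: 1850 × 0.947 = 1752
40–49: 1450 × 0.971 = 1408
50–59: 1510 × 0.948 = 1431
60+: 1570 × 0.982 + 640 × 0.368 = 1542 + 236 = 1778
Net migration: 60+ − 160 → 1618
Population now: 0–9=339, 10–19=822, 20–29=2129, 30–39=1752, 40–49=1408, 50–59=1431, 60+=1618
Period 2.
Births: 2129 × 0.183 = 390
10–19: 339 × 0.967 = 328
20–29: 822 × 0.959 = 788
30–39: 2129 × 0.947 = 2016
40–49: 1752 × 0.971 = 1701
50–59: 1408 × 0.948 = 1335
60+: 1431 × 0.982 + 1618 × 0.368 = 1405 + 595 = 2000
Net migration: 60+ − 160 → 1840
Population now: 0–9=390, 10–19=328, 20–29=788, 30–39=2016, 40–49=1701, 50–59=1335, 60+=1840
Total: 10090 → 8398; change = -1692; percentage change = -16.8%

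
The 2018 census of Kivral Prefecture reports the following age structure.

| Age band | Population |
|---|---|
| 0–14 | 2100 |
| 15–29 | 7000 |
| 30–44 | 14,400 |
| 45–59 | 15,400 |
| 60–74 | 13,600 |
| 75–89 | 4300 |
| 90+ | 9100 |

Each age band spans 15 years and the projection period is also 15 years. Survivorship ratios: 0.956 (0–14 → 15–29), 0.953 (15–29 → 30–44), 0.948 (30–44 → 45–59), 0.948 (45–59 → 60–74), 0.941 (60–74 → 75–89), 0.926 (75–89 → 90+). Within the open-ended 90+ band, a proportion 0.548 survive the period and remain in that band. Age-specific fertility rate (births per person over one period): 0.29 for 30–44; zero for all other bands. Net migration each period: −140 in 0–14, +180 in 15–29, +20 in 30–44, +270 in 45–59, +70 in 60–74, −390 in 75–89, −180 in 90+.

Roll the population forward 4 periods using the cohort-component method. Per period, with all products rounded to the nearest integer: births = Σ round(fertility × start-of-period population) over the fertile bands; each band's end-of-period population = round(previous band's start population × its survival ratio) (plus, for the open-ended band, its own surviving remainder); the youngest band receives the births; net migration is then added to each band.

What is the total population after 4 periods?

37743

— Period 1 —
Births: 14400 × 0.29 = 4176
15–29: 2100 × 0.956 = 2008
30–44: 7000 × 0.953 = 6671
45–59: 14400 × 0.948 = 13651
60–74: 15400 × 0.948 = 14599
75–89: 13600 × 0.941 = 12798
90+: 4300 × 0.926 + 9100 × 0.548 = 3982 + 4987 = 8969
Net migration: 0–14 − 140 → 4036; 15–29 + 180 → 2188; 30–44 + 20 → 6691; 45–59 + 270 → 13921; 60–74 + 70 → 14669; 75–89 − 390 → 12408; 90+ − 180 → 8789
Population now: 0–14=4036, 15–29=2188, 30–44=6691, 45–59=13921, 60–74=14669, 75–89=12408, 90+=8789
— Period 2 —
Births: 6691 × 0.29 = 1940
15–29: 4036 × 0.956 = 3858
30–44: 2188 × 0.953 = 2085
45–59: 6691 × 0.948 = 6343
60–74: 13921 × 0.948 = 13197
75–89: 14669 × 0.941 = 13804
90+: 12408 × 0.926 + 8789 × 0.548 = 11490 + 4816 = 16306
Net migration: 0–14 − 140 → 1800; 15–29 + 180 → 4038; 30–44 + 20 → 2105; 45–59 + 270 → 6613; 60–74 + 70 → 13267; 75–89 − 390 → 13414; 90+ − 180 → 16126
Population now: 0–14=1800, 15–29=4038, 30–44=2105, 45–59=6613, 60–74=13267, 75–89=13414, 90+=16126
— Period 3 —
Births: 2105 × 0.29 = 610
15–29: 1800 × 0.956 = 1721
30–44: 4038 × 0.953 = 3848
45–59: 2105 × 0.948 = 1996
60–74: 6613 × 0.948 = 6269
75–89: 13267 × 0.941 = 12484
90+: 13414 × 0.926 + 16126 × 0.548 = 12421 + 8837 = 21258
Net migration: 0–14 − 140 → 470; 15–29 + 180 → 1901; 30–44 + 20 → 3868; 45–59 + 270 → 2266; 60–74 + 70 → 6339; 75–89 − 390 → 12094; 90+ − 180 → 21078
Population now: 0–14=470, 15–29=1901, 30–44=3868, 45–59=2266, 60–74=6339, 75–89=12094, 90+=21078
— Period 4 —
Births: 3868 × 0.29 = 1122
15–29: 470 × 0.956 = 449
30–44: 1901 × 0.953 = 1812
45–59: 3868 × 0.948 = 3667
60–74: 2266 × 0.948 = 2148
75–89: 6339 × 0.941 = 5965
90+: 12094 × 0.926 + 21078 × 0.548 = 11199 + 11551 = 22750
Net migration: 0–14 − 140 → 982; 15–29 + 180 → 629; 30–44 + 20 → 1832; 45–59 + 270 → 3937; 60–74 + 70 → 2218; 75–89 − 390 → 5575; 90+ − 180 → 22570
Population now: 0–14=982, 15–29=629, 30–44=1832, 45–59=3937, 60–74=2218, 75–89=5575, 90+=22570
Total after period 4: 982 + 629 + 1832 + 3937 + 2218 + 5575 + 22570 = 37743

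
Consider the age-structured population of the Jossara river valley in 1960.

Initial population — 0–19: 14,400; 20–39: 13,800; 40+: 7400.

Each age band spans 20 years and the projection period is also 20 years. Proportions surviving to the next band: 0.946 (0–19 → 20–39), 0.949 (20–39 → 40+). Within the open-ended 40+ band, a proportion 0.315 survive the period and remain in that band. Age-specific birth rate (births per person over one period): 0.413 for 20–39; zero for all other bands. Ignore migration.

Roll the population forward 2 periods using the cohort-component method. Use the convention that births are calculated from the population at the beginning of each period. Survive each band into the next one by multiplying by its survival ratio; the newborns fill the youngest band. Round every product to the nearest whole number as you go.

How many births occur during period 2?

Let group 1 be 0–19 through group 3 = 40+.
— Period 1 —
Births: 13800 × 0.413 = 5699
Group 2: 14400 × 0.946 = 13622
Group 3: 13800 × 0.949 + 7400 × 0.315 = 13096 + 2331 = 15427
→ [5699, 13622, 15427]
— Period 2 —
Births: 13622 × 0.413 = 5626
Group 2: 5699 × 0.946 = 5391
Group 3: 13622 × 0.949 + 15427 × 0.315 = 12927 + 4860 = 17787
→ [5626, 5391, 17787]

5626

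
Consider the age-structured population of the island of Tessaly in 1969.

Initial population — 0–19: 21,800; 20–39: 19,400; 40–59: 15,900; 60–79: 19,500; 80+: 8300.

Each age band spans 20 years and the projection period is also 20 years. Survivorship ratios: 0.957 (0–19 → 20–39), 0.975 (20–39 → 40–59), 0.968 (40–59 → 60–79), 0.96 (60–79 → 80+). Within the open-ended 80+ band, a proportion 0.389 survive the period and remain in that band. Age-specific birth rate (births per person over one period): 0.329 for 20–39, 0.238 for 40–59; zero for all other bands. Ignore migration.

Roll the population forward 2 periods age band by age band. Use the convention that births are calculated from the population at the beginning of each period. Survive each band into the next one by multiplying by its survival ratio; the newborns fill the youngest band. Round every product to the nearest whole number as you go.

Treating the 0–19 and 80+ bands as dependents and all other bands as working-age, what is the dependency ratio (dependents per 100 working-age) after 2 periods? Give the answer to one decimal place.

71.7

(Groups numbered youngest = 1 to oldest = 5.)
— Period 1 —
Births: 19400 × 0.329 = 6383, 15900 × 0.238 = 3784 — total 10167
Group 2: 21800 × 0.957 = 20863
Group 3: 19400 × 0.975 = 18915
Group 4: 15900 × 0.968 = 15391
Group 5: 19500 × 0.96 + 8300 × 0.389 = 18720 + 3229 = 21949
Population now: 0–19=10167, 20–39=20863, 40–59=18915, 60–79=15391, 80+=21949
— Period 2 —
Births: 20863 × 0.329 = 6864, 18915 × 0.238 = 4502 — total 11366
Group 2: 10167 × 0.957 = 9730
Group 3: 20863 × 0.975 = 20341
Group 4: 18915 × 0.968 = 18310
Group 5: 15391 × 0.96 + 21949 × 0.389 = 14775 + 8538 = 23313
Population now: 0–19=11366, 20–39=9730, 40–59=20341, 60–79=18310, 80+=23313
Dependents (band 0–19 + band 80+) = 11366 + 23313 = 34679; working-age = 48381; ratio = 34679/48381 × 100 = 71.7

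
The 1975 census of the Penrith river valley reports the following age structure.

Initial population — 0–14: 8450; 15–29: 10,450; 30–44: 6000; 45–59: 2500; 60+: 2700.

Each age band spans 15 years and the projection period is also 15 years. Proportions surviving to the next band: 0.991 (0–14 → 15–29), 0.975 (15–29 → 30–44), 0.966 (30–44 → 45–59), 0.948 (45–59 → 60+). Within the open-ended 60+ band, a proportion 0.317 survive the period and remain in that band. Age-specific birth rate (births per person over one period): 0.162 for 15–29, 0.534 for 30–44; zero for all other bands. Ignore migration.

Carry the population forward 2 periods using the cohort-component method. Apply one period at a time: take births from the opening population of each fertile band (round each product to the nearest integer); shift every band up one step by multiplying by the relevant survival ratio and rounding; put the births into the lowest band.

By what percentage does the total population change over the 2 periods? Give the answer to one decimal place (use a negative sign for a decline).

After projecting period 1:
Births: 10450 × 0.162 = 1693, 6000 × 0.534 = 3204 ⇒ total 4897
15–29: 8450 × 0.991 = 8374
30–44: 10450 × 0.975 = 10189
45–59: 6000 × 0.966 = 5796
60+: 2500 × 0.948 + 2700 × 0.317 = 2370 + 856 = 3226
Giving 4897 / 8374 / 10189 / 5796 / 3226.
After projecting period 2:
Births: 8374 × 0.162 = 1357, 10189 × 0.534 = 5441 ⇒ total 6798
15–29: 4897 × 0.991 = 4853
30–44: 8374 × 0.975 = 8165
45–59: 10189 × 0.966 = 9843
60+: 5796 × 0.948 + 3226 × 0.317 = 5495 + 1023 = 6518
Giving 6798 / 4853 / 8165 / 9843 / 6518.
Total: 30100 → 36177; change = 6077; percentage change = 20.2%

20.2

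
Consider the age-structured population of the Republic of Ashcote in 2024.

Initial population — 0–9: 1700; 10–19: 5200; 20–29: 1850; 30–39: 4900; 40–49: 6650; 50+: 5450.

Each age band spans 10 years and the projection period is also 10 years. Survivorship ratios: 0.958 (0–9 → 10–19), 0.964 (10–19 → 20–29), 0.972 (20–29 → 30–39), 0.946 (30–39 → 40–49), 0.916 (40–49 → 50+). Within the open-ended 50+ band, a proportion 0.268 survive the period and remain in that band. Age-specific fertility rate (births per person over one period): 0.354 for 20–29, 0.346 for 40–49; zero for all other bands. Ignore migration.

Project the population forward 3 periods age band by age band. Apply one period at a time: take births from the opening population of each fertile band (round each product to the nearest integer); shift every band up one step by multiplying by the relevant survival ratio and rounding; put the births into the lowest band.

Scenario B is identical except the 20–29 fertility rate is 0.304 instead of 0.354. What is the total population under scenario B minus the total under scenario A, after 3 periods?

Numbering the groups 1..6 from youngest to oldest:
Period 1:
Births: 1850 × 0.354 = 655, 6650 × 0.346 = 2301 → 2956
Group 2: 1700 × 0.958 = 1629
Group 3: 5200 × 0.964 = 5013
Group 4: 1850 × 0.972 = 1798
Group 5: 4900 × 0.946 = 4635
Group 6: 6650 × 0.916 + 5450 × 0.268 = 6091 + 1461 = 7552
Population now: 0–9=2956, 10–19=1629, 20–29=5013, 30–39=1798, 40–49=4635, 50+=7552
Period 2:
Births: 5013 × 0.354 = 1775, 4635 × 0.346 = 1604 → 3379
Group 2: 2956 × 0.958 = 2832
Group 3: 1629 × 0.964 = 1570
Group 4: 5013 × 0.972 = 4873
Group 5: 1798 × 0.946 = 1701
Group 6: 4635 × 0.916 + 7552 × 0.268 = 4246 + 2024 = 6270
Population now: 0–9=3379, 10–19=2832, 20–29=1570, 30–39=4873, 40–49=1701, 50+=6270
Period 3:
Births: 1570 × 0.354 = 556, 1701 × 0.346 = 589 → 1145
Group 2: 3379 × 0.958 = 3237
Group 3: 2832 × 0.964 = 2730
Group 4: 1570 × 0.972 = 1526
Group 5: 4873 × 0.946 = 4610
Group 6: 1701 × 0.916 + 6270 × 0.268 = 1558 + 1680 = 3238
Population now: 0–9=1145, 10–19=3237, 20–29=2730, 30–39=1526, 40–49=4610, 50+=3238
Scenario A total after 3 periods: 16486
Scenario B projection —
Period 1:
Births: 1850 × 0.304 = 562, 6650 × 0.346 = 2301 → 2863
Group 2: 1700 × 0.958 = 1629
Group 3: 5200 × 0.964 = 5013
Group 4: 1850 × 0.972 = 1798
Group 5: 4900 × 0.946 = 4635
Group 6: 6650 × 0.916 + 5450 × 0.268 = 6091 + 1461 = 7552
Population now: 0–9=2863, 10–19=1629, 20–29=5013, 30–39=1798, 40–49=4635, 50+=7552
Period 2:
Births: 5013 × 0.304 = 1524, 4635 × 0.346 = 1604 → 3128
Group 2: 2863 × 0.958 = 2743
Group 3: 1629 × 0.964 = 1570
Group 4: 5013 × 0.972 = 4873
Group 5: 1798 × 0.946 = 1701
Group 6: 4635 × 0.916 + 7552 × 0.268 = 4246 + 2024 = 6270
Population now: 0–9=3128, 10–19=2743, 20–29=1570, 30–39=4873, 40–49=1701, 50+=6270
Period 3:
Births: 1570 × 0.304 = 477, 1701 × 0.346 = 589 → 1066
Group 2: 3128 × 0.958 = 2997
Group 3: 2743 × 0.964 = 2644
Group 4: 1570 × 0.972 = 1526
Group 5: 4873 × 0.946 = 4610
Group 6: 1701 × 0.916 + 6270 × 0.268 = 1558 + 1680 = 3238
Population now: 0–9=1066, 10–19=2997, 20–29=2644, 30–39=1526, 40–49=4610, 50+=3238
Scenario B total after 3 periods: 16081
Difference B − A = 16081 − 16486 = -405

-405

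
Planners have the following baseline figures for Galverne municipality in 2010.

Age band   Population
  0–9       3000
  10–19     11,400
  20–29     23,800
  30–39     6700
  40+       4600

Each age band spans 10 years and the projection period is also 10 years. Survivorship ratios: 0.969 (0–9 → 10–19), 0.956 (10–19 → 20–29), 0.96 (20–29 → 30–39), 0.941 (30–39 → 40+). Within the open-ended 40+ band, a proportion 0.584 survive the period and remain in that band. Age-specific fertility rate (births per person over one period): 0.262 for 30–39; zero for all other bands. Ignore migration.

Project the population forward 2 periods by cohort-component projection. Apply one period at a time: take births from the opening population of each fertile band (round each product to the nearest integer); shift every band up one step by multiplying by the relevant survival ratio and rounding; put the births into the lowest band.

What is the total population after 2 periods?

Let group 1 be 0–9 through group 5 = 40+.
— Period 1 —
Births: 6700 × 0.262 = 1755
Group 2: 3000 × 0.969 = 2907
Group 3: 11400 × 0.956 = 10898
Group 4: 23800 × 0.96 = 22848
Group 5: 6700 × 0.941 + 4600 × 0.584 = 6305 + 2686 = 8991
Giving 1755 / 2907 / 10898 / 22848 / 8991.
— Period 2 —
Births: 22848 × 0.262 = 5986
Group 2: 1755 × 0.969 = 1701
Group 3: 2907 × 0.956 = 2779
Group 4: 10898 × 0.96 = 10462
Group 5: 22848 × 0.941 + 8991 × 0.584 = 21500 + 5251 = 26751
Giving 5986 / 1701 / 2779 / 10462 / 26751.
Total after period 2: 5986 + 1701 + 2779 + 10462 + 26751 = 47679

47679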